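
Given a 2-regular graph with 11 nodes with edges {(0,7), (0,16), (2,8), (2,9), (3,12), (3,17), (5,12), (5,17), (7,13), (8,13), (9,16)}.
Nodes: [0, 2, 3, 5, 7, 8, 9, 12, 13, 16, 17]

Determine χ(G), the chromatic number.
Clique number ω(G) = 2 (lower bound: χ ≥ ω).
Odd cycle [13, 7, 0, 16, 9, 2, 8] needs 3 colors (χ ≥ 3).
The coloring below uses 3 colors, so χ(G) = 3.
A valid 3-coloring: color 1: [2, 3, 5, 13, 16]; color 2: [0, 8, 9, 12, 17]; color 3: [7].

χ(G) = 3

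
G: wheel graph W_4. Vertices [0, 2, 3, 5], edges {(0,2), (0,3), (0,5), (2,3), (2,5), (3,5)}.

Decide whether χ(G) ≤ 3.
The clique on vertices [0, 2, 3, 5] has size 4 > 3, so it alone needs 4 colors.

No, G is not 3-colorable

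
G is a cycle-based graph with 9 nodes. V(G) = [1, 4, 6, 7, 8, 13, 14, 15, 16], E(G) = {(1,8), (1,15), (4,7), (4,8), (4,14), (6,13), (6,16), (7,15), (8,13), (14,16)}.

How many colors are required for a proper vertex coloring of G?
χ(G) = 3

Clique number ω(G) = 2 (lower bound: χ ≥ ω).
Odd cycle [4, 8, 1, 15, 7] needs 3 colors (χ ≥ 3).
The coloring below uses 3 colors, so χ(G) = 3.
A valid 3-coloring: color 1: [4, 13, 15, 16]; color 2: [6, 7, 8, 14]; color 3: [1].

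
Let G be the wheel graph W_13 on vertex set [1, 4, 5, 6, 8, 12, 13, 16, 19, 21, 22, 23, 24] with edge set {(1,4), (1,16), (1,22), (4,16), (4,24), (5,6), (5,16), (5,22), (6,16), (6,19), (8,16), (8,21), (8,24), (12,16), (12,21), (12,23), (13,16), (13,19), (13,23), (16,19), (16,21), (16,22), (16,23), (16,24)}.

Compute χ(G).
Clique number ω(G) = 3 (lower bound: χ ≥ ω).
The clique on [1, 4, 16] has size 3, forcing χ ≥ 3, and the coloring below uses 3 colors, so χ(G) = 3.
A valid 3-coloring: color 1: [16]; color 2: [1, 5, 19, 21, 23, 24]; color 3: [4, 6, 8, 12, 13, 22].

χ(G) = 3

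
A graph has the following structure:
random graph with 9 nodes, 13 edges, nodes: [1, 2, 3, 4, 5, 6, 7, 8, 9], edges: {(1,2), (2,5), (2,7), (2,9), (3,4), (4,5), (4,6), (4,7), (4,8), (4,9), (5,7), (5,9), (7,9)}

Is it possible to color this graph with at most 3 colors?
No, G is not 3-colorable

The clique on vertices [2, 5, 7, 9] has size 4 > 3, so it alone needs 4 colors.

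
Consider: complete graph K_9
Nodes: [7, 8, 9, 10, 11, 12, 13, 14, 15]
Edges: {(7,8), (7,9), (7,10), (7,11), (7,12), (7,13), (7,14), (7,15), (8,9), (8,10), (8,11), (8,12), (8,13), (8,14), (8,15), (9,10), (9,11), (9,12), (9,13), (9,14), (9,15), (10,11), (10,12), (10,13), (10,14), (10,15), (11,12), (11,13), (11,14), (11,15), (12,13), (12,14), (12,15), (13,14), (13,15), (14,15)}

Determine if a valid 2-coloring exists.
No, G is not 2-colorable

The clique on vertices [7, 8, 9, 10, 11, 12, 13, 14, 15] has size 9 > 2, so it alone needs 9 colors.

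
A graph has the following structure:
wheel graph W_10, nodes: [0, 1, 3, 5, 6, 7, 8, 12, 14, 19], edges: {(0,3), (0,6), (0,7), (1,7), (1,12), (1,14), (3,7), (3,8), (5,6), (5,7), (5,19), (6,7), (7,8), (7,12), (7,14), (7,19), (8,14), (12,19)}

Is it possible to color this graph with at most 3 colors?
Odd cycle [6, 0, 3, 8, 14, 1, 12, 19, 5] needs 3 colors (χ ≥ 3).
Vertex 7 is adjacent to every vertex of [0, 1, 3, 5, 6, 8, 12, 14, 19], which already need 3 colors among themselves, so 7 needs a new color (χ ≥ 4).
Hence χ(G) ≥ 4 > 3, so no proper 3-coloring exists.

No, G is not 3-colorable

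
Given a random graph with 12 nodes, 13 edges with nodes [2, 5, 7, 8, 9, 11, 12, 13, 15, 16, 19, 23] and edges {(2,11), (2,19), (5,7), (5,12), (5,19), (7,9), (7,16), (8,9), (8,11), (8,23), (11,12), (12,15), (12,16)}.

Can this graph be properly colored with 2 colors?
Odd cycle [12, 11, 2, 19, 5] needs 3 colors (χ ≥ 3).
Hence χ(G) ≥ 3 > 2, so no proper 2-coloring exists.

No, G is not 2-colorable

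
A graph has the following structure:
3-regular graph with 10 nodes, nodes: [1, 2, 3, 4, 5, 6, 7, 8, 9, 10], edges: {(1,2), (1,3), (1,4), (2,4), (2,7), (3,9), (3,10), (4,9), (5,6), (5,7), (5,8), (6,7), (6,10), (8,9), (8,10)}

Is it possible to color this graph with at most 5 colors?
A valid 5-coloring: color 1: [2, 3, 6, 8]; color 2: [1, 7, 9, 10]; color 3: [4, 5].
(χ(G) = 3 ≤ 5.)

Yes, G is 5-colorable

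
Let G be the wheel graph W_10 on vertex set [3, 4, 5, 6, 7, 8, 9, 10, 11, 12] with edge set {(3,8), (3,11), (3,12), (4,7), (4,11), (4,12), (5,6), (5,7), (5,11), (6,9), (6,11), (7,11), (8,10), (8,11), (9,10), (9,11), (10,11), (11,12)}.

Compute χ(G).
χ(G) = 4

Clique number ω(G) = 3 (lower bound: χ ≥ ω).
Odd cycle [8, 3, 12, 4, 7, 5, 6, 9, 10] needs 3 colors (χ ≥ 3).
Vertex 11 is adjacent to every vertex of [3, 4, 5, 6, 7, 8, 9, 10, 12], which already need 3 colors among themselves, so 11 needs a new color (χ ≥ 4).
The coloring below uses 4 colors, so χ(G) = 4.
A valid 4-coloring: color 1: [11]; color 2: [7, 8, 9, 12]; color 3: [3, 4, 5, 10]; color 4: [6].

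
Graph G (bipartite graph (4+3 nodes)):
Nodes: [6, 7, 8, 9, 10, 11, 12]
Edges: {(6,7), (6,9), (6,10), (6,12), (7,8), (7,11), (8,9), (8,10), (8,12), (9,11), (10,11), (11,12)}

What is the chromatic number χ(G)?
χ(G) = 2

Clique number ω(G) = 2 (lower bound: χ ≥ ω).
The graph is bipartite (no odd cycle), so 2 colors suffice: χ(G) = 2.
A valid 2-coloring: color 1: [6, 8, 11]; color 2: [7, 9, 10, 12].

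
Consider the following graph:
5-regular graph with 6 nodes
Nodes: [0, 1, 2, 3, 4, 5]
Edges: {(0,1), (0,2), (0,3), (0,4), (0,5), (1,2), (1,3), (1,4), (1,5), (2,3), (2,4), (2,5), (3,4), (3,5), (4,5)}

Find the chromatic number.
χ(G) = 6

Clique number ω(G) = 6 (lower bound: χ ≥ ω).
The clique on [0, 1, 2, 3, 4, 5] has size 6, forcing χ ≥ 6, and the coloring below uses 6 colors, so χ(G) = 6.
A valid 6-coloring: color 1: [5]; color 2: [0]; color 3: [3]; color 4: [1]; color 5: [4]; color 6: [2].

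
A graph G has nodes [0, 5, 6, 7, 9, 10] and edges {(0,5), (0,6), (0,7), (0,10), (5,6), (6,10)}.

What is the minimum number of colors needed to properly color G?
Clique number ω(G) = 3 (lower bound: χ ≥ ω).
The clique on [0, 6, 10] has size 3, forcing χ ≥ 3, and the coloring below uses 3 colors, so χ(G) = 3.
A valid 3-coloring: color 1: [0, 9]; color 2: [6, 7]; color 3: [5, 10].

χ(G) = 3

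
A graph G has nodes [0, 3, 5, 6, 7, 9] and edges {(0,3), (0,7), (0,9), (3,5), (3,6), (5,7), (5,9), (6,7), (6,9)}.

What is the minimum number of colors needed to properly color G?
χ(G) = 2

Clique number ω(G) = 2 (lower bound: χ ≥ ω).
The graph is bipartite (no odd cycle), so 2 colors suffice: χ(G) = 2.
A valid 2-coloring: color 1: [3, 7, 9]; color 2: [0, 5, 6].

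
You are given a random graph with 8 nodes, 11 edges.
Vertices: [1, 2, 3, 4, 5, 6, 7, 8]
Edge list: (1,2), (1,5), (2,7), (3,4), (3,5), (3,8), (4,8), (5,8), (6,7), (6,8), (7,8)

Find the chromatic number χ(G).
χ(G) = 3

Clique number ω(G) = 3 (lower bound: χ ≥ ω).
The clique on [3, 4, 8] has size 3, forcing χ ≥ 3, and the coloring below uses 3 colors, so χ(G) = 3.
A valid 3-coloring: color 1: [2, 8]; color 2: [1, 3, 7]; color 3: [4, 5, 6].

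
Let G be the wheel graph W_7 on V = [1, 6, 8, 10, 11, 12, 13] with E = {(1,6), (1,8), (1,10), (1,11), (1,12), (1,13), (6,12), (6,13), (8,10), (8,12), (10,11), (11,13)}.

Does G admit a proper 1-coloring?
The clique on vertices [1, 8, 10] has size 3 > 1, so it alone needs 3 colors.

No, G is not 1-colorable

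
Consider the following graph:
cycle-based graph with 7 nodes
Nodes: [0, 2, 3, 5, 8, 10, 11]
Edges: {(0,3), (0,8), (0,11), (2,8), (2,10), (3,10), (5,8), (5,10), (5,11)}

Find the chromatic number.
χ(G) = 3

Clique number ω(G) = 2 (lower bound: χ ≥ ω).
Odd cycle [8, 2, 10, 3, 0] needs 3 colors (χ ≥ 3).
The coloring below uses 3 colors, so χ(G) = 3.
A valid 3-coloring: color 1: [0, 2, 5]; color 2: [8, 10, 11]; color 3: [3].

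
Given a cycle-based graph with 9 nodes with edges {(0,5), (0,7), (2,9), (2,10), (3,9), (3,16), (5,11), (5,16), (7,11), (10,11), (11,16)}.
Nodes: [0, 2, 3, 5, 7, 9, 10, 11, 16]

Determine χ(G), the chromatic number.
Clique number ω(G) = 3 (lower bound: χ ≥ ω).
The clique on [5, 11, 16] has size 3, forcing χ ≥ 3, and the coloring below uses 3 colors, so χ(G) = 3.
A valid 3-coloring: color 1: [0, 2, 3, 11]; color 2: [5, 7, 9, 10]; color 3: [16].

χ(G) = 3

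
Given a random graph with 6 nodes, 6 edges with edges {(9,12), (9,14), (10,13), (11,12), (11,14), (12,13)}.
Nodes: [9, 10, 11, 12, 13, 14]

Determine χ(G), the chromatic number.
χ(G) = 2

Clique number ω(G) = 2 (lower bound: χ ≥ ω).
The graph is bipartite (no odd cycle), so 2 colors suffice: χ(G) = 2.
A valid 2-coloring: color 1: [10, 12, 14]; color 2: [9, 11, 13].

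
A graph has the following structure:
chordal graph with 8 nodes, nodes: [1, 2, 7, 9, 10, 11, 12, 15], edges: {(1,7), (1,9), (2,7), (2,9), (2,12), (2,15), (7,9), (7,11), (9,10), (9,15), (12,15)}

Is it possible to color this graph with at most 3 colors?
Yes, G is 3-colorable

A valid 3-coloring: color 1: [9, 11, 12]; color 2: [7, 10, 15]; color 3: [1, 2].
(χ(G) = 3 ≤ 3.)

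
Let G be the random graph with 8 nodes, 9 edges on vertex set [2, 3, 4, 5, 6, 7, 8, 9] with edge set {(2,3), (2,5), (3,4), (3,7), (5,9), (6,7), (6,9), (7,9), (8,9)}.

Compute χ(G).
χ(G) = 3

Clique number ω(G) = 3 (lower bound: χ ≥ ω).
The clique on [6, 7, 9] has size 3, forcing χ ≥ 3, and the coloring below uses 3 colors, so χ(G) = 3.
A valid 3-coloring: color 1: [3, 9]; color 2: [2, 4, 7, 8]; color 3: [5, 6].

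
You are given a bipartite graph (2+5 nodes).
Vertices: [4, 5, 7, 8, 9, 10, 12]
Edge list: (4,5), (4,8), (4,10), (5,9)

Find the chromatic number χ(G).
Clique number ω(G) = 2 (lower bound: χ ≥ ω).
The graph is bipartite (no odd cycle), so 2 colors suffice: χ(G) = 2.
A valid 2-coloring: color 1: [4, 7, 9, 12]; color 2: [5, 8, 10].

χ(G) = 2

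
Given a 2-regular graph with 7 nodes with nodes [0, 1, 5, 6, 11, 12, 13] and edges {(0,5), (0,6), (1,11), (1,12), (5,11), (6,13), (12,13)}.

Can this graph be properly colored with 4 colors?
Yes, G is 4-colorable

A valid 4-coloring: color 1: [6, 11, 12]; color 2: [0, 1, 13]; color 3: [5].
(χ(G) = 3 ≤ 4.)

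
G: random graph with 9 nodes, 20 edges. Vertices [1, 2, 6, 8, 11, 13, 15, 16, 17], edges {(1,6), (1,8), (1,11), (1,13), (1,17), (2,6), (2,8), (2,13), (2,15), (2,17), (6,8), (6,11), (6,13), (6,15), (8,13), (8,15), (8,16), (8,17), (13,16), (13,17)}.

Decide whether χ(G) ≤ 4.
A valid 4-coloring: color 1: [8, 11]; color 2: [6, 16, 17]; color 3: [13, 15]; color 4: [1, 2].
(χ(G) = 4 ≤ 4.)

Yes, G is 4-colorable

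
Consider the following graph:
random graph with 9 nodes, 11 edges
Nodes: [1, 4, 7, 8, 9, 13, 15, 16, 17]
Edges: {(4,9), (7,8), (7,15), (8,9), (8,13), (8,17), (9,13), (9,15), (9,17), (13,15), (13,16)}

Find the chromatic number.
Clique number ω(G) = 3 (lower bound: χ ≥ ω).
The clique on [8, 9, 17] has size 3, forcing χ ≥ 3, and the coloring below uses 3 colors, so χ(G) = 3.
A valid 3-coloring: color 1: [1, 7, 9, 16]; color 2: [4, 13, 17]; color 3: [8, 15].

χ(G) = 3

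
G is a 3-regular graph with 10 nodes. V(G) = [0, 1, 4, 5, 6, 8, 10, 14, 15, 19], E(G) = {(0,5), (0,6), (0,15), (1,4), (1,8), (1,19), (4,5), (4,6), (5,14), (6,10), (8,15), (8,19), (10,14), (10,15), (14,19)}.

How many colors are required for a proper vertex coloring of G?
Clique number ω(G) = 3 (lower bound: χ ≥ ω).
The clique on [1, 8, 19] has size 3, forcing χ ≥ 3, and the coloring below uses 3 colors, so χ(G) = 3.
A valid 3-coloring: color 1: [0, 4, 8, 14]; color 2: [1, 5, 6, 15]; color 3: [10, 19].

χ(G) = 3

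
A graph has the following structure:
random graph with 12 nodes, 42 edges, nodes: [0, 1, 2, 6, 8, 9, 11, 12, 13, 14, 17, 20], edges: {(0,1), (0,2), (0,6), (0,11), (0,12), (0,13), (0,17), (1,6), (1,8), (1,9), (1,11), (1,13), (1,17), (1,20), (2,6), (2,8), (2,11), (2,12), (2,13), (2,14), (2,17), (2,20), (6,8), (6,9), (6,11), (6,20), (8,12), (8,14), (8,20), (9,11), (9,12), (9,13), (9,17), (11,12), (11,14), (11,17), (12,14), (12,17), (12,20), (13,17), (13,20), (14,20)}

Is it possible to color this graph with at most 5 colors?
Yes, G is 5-colorable

A valid 5-coloring: color 1: [1, 2]; color 2: [6, 12, 13]; color 3: [11, 20]; color 4: [0, 9, 14]; color 5: [8, 17].
(χ(G) = 5 ≤ 5.)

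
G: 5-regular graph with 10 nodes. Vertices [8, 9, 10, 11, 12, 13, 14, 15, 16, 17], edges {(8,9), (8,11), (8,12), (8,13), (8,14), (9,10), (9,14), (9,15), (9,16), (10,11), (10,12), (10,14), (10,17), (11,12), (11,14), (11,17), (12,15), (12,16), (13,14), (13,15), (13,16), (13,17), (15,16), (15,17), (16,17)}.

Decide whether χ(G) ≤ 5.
Yes, G is 5-colorable

A valid 5-coloring: color 1: [12, 14, 17]; color 2: [8, 10, 15]; color 3: [9, 11, 13]; color 4: [16].
(χ(G) = 4 ≤ 5.)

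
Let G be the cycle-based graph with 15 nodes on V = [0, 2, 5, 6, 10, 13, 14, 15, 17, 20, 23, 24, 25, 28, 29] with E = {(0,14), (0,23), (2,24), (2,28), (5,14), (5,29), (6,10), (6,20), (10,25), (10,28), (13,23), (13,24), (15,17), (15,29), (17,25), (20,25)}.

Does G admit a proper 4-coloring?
A valid 4-coloring: color 1: [0, 2, 5, 10, 13, 15, 20]; color 2: [6, 14, 23, 24, 25, 28, 29]; color 3: [17].
(χ(G) = 3 ≤ 4.)

Yes, G is 4-colorable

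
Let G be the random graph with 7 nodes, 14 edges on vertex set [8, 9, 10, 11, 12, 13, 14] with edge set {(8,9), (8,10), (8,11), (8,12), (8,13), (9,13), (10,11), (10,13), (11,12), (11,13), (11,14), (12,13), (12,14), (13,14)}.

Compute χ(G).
Clique number ω(G) = 4 (lower bound: χ ≥ ω).
The clique on [8, 10, 11, 13] has size 4, forcing χ ≥ 4, and the coloring below uses 4 colors, so χ(G) = 4.
A valid 4-coloring: color 1: [13]; color 2: [8, 14]; color 3: [9, 11]; color 4: [10, 12].

χ(G) = 4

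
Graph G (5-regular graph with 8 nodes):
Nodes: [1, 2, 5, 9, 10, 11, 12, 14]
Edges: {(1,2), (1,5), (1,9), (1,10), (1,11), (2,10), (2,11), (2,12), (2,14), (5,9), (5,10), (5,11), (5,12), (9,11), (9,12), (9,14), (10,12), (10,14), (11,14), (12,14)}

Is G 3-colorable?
The clique on vertices [1, 5, 9, 11] has size 4 > 3, so it alone needs 4 colors.

No, G is not 3-colorable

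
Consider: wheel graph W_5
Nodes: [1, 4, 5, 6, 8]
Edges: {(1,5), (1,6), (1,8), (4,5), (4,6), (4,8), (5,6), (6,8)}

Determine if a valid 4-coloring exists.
Yes, G is 4-colorable

A valid 4-coloring: color 1: [6]; color 2: [1, 4]; color 3: [5, 8].
(χ(G) = 3 ≤ 4.)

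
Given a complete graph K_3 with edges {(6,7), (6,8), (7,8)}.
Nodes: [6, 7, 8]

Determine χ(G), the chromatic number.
Clique number ω(G) = 3 (lower bound: χ ≥ ω).
The clique on [6, 7, 8] has size 3, forcing χ ≥ 3, and the coloring below uses 3 colors, so χ(G) = 3.
A valid 3-coloring: color 1: [8]; color 2: [7]; color 3: [6].

χ(G) = 3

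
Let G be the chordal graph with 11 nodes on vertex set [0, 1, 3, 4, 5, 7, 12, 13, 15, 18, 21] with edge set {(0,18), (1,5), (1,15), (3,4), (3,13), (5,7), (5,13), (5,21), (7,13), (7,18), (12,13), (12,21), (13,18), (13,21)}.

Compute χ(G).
χ(G) = 3

Clique number ω(G) = 3 (lower bound: χ ≥ ω).
The clique on [7, 13, 18] has size 3, forcing χ ≥ 3, and the coloring below uses 3 colors, so χ(G) = 3.
A valid 3-coloring: color 1: [0, 1, 4, 13]; color 2: [3, 5, 12, 15, 18]; color 3: [7, 21].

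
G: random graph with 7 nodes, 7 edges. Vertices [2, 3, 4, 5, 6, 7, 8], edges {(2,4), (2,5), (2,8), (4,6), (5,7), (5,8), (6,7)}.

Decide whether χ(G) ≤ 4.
A valid 4-coloring: color 1: [3, 4, 5]; color 2: [2, 7]; color 3: [6, 8].
(χ(G) = 3 ≤ 4.)

Yes, G is 4-colorable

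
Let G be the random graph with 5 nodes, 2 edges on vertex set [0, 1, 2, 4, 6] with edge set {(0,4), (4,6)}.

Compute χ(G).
χ(G) = 2

Clique number ω(G) = 2 (lower bound: χ ≥ ω).
The graph is bipartite (no odd cycle), so 2 colors suffice: χ(G) = 2.
A valid 2-coloring: color 1: [1, 2, 4]; color 2: [0, 6].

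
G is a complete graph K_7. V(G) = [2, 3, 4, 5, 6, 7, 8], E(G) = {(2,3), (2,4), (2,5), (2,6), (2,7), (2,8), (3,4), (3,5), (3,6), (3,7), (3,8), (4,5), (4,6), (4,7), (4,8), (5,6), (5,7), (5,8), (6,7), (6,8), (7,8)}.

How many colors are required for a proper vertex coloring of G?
χ(G) = 7

Clique number ω(G) = 7 (lower bound: χ ≥ ω).
The clique on [2, 3, 4, 5, 6, 7, 8] has size 7, forcing χ ≥ 7, and the coloring below uses 7 colors, so χ(G) = 7.
A valid 7-coloring: color 1: [4]; color 2: [6]; color 3: [8]; color 4: [2]; color 5: [5]; color 6: [3]; color 7: [7].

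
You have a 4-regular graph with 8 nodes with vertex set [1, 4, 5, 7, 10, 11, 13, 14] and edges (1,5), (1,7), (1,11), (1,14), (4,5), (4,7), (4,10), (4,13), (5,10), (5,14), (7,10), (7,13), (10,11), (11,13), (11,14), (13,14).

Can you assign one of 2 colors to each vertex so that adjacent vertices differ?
The clique on vertices [1, 11, 14] has size 3 > 2, so it alone needs 3 colors.

No, G is not 2-colorable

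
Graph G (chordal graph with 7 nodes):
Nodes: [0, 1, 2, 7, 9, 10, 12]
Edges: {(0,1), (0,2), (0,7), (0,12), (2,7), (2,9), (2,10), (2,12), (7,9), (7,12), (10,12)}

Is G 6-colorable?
A valid 6-coloring: color 1: [1, 2]; color 2: [0, 9, 10]; color 3: [7]; color 4: [12].
(χ(G) = 4 ≤ 6.)

Yes, G is 6-colorable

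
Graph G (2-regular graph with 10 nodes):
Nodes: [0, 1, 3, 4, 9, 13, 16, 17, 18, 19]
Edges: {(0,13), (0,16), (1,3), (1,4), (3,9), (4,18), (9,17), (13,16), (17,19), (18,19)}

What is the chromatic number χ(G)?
χ(G) = 3

Clique number ω(G) = 3 (lower bound: χ ≥ ω).
The clique on [0, 13, 16] has size 3, forcing χ ≥ 3, and the coloring below uses 3 colors, so χ(G) = 3.
A valid 3-coloring: color 1: [1, 9, 16, 18]; color 2: [3, 4, 13, 17]; color 3: [0, 19].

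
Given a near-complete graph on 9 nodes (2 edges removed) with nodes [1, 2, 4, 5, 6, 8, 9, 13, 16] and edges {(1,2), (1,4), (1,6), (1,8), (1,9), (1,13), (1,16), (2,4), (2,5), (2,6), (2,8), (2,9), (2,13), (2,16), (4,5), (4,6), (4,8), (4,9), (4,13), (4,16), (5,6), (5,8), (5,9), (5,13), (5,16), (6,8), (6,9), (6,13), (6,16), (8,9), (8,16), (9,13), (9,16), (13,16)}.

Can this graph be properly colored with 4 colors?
The clique on vertices [1, 2, 4, 6, 8, 9, 16] has size 7 > 4, so it alone needs 7 colors.

No, G is not 4-colorable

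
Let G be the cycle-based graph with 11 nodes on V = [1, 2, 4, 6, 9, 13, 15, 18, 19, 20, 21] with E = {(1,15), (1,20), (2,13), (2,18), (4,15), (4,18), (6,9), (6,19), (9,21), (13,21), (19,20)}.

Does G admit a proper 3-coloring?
A valid 3-coloring: color 1: [1, 2, 4, 6, 21]; color 2: [9, 13, 15, 18, 20]; color 3: [19].
(χ(G) = 3 ≤ 3.)

Yes, G is 3-colorable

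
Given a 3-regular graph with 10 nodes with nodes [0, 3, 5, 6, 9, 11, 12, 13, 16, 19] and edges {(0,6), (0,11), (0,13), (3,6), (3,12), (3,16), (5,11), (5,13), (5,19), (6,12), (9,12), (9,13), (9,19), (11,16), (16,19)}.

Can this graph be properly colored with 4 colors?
Yes, G is 4-colorable

A valid 4-coloring: color 1: [3, 9, 11]; color 2: [0, 5, 12, 16]; color 3: [6, 13, 19].
(χ(G) = 3 ≤ 4.)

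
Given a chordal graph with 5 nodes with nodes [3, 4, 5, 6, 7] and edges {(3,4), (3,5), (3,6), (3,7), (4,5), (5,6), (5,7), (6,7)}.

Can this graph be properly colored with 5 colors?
A valid 5-coloring: color 1: [5]; color 2: [3]; color 3: [4, 7]; color 4: [6].
(χ(G) = 4 ≤ 5.)

Yes, G is 5-colorable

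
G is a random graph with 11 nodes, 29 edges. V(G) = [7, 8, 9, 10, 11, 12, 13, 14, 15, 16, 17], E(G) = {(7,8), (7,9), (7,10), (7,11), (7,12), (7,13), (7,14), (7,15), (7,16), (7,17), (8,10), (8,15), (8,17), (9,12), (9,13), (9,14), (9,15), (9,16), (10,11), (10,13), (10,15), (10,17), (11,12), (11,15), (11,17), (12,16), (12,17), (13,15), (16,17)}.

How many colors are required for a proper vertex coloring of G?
χ(G) = 5

Clique number ω(G) = 4 (lower bound: χ ≥ ω).
Suppose a proper 4-coloring c exists. The clique [7, 8, 10, 15] takes 4 distinct colors; by symmetry let c(7) = 1, c(8) = 2, c(10) = 3, c(15) = 4.
- Vertex 17: neighbors [7, 8, 10] already have colors [1, 2, 3] ⇒ c(17) = 4.
- Vertex 11: neighbors [7, 10, 15] already have colors [1, 3, 4] ⇒ c(11) = 2.
- Vertex 12: neighbors [7, 11, 17] already have colors [1, 2, 4] ⇒ c(12) = 3.
- Vertex 9: neighbors [7, 12, 15] already have colors [1, 3, 4] ⇒ c(9) = 2.
- Vertex 13: neighbors [7, 9, 10, 15] already have colors [1, 2, 3, 4] — all 4 colors blocked. Contradiction.
The forced assignments end in a contradiction, so G has no proper 4-coloring (χ ≥ 5).
The coloring below uses 5 colors, so χ(G) = 5.
A valid 5-coloring: color 1: [7]; color 2: [14, 15, 17]; color 3: [9, 10]; color 4: [8, 11, 13, 16]; color 5: [12].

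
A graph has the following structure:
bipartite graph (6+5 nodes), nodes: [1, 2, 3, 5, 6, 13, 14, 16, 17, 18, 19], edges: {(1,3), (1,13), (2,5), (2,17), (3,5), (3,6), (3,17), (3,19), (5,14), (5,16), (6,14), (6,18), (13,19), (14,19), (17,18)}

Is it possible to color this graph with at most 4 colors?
Yes, G is 4-colorable

A valid 4-coloring: color 1: [2, 3, 13, 14, 16, 18]; color 2: [1, 5, 6, 17, 19].
(χ(G) = 2 ≤ 4.)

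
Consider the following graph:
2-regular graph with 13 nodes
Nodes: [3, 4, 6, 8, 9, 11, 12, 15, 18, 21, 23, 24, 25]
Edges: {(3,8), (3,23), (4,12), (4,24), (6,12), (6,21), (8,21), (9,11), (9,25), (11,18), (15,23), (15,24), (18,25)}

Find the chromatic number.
χ(G) = 3

Clique number ω(G) = 2 (lower bound: χ ≥ ω).
Odd cycle [4, 24, 15, 23, 3, 8, 21, 6, 12] needs 3 colors (χ ≥ 3).
The coloring below uses 3 colors, so χ(G) = 3.
A valid 3-coloring: color 1: [3, 4, 6, 9, 15, 18]; color 2: [11, 12, 21, 23, 24, 25]; color 3: [8].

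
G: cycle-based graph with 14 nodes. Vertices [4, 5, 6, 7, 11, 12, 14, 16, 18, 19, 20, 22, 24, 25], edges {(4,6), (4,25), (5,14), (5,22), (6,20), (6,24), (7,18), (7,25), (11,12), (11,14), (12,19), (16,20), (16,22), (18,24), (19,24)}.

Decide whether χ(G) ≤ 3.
A valid 3-coloring: color 1: [4, 7, 12, 14, 20, 22, 24]; color 2: [5, 6, 11, 16, 18, 19, 25].
(χ(G) = 2 ≤ 3.)

Yes, G is 3-colorable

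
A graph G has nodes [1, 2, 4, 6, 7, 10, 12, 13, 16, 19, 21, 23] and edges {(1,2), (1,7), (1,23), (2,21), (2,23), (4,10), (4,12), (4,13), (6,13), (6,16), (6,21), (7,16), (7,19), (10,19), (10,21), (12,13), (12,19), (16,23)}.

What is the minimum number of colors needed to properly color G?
χ(G) = 3

Clique number ω(G) = 3 (lower bound: χ ≥ ω).
The clique on [1, 2, 23] has size 3, forcing χ ≥ 3, and the coloring below uses 3 colors, so χ(G) = 3.
A valid 3-coloring: color 1: [4, 7, 21, 23]; color 2: [2, 13, 16, 19]; color 3: [1, 6, 10, 12].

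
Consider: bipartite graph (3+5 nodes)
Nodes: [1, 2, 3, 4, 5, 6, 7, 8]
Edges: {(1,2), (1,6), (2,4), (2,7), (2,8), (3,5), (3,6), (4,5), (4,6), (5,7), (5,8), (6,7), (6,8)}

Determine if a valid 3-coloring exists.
Yes, G is 3-colorable

A valid 3-coloring: color 1: [2, 5, 6]; color 2: [1, 3, 4, 7, 8].
(χ(G) = 2 ≤ 3.)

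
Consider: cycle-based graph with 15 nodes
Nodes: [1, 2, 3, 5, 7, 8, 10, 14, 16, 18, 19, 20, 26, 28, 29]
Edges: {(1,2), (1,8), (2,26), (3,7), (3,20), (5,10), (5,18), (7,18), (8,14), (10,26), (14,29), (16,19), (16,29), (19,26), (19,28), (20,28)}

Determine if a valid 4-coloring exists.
Yes, G is 4-colorable

A valid 4-coloring: color 1: [2, 3, 8, 10, 18, 19, 29]; color 2: [1, 5, 7, 14, 16, 26, 28]; color 3: [20].
(χ(G) = 3 ≤ 4.)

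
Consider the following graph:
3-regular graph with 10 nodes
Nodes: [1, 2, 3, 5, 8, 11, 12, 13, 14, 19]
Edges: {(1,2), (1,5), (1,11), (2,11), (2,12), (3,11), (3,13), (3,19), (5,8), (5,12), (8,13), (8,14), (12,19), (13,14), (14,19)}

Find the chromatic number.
Clique number ω(G) = 3 (lower bound: χ ≥ ω).
The clique on [1, 2, 11] has size 3, forcing χ ≥ 3, and the coloring below uses 3 colors, so χ(G) = 3.
A valid 3-coloring: color 1: [2, 5, 13, 19]; color 2: [1, 3, 8, 12]; color 3: [11, 14].

χ(G) = 3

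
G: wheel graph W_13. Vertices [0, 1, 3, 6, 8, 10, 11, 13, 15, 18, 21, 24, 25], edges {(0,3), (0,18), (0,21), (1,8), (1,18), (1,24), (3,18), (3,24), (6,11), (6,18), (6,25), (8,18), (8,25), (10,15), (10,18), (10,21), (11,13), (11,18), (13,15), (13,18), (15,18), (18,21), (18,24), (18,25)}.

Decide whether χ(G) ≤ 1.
No, G is not 1-colorable

The clique on vertices [0, 3, 18] has size 3 > 1, so it alone needs 3 colors.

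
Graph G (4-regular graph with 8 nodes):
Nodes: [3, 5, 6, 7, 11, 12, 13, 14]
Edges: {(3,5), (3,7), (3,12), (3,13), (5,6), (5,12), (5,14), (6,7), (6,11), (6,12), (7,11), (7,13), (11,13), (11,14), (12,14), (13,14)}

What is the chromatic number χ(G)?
Clique number ω(G) = 3 (lower bound: χ ≥ ω).
Suppose a proper 3-coloring c exists. The clique [3, 5, 12] takes 3 distinct colors; by symmetry let c(3) = 1, c(5) = 2, c(12) = 3.
- Vertex 6: neighbors [5, 12] already have colors [2, 3] ⇒ c(6) = 1.
- Vertex 14: neighbors [5, 12] already have colors [2, 3] ⇒ c(14) = 1.
- Vertex 7: neighbors [3] already have colors [1]; try each remaining color.
- Case c(7) = 2:
  - Vertex 11: neighbors [6, 7] already have colors [1, 2] ⇒ c(11) = 3.
  - Vertex 13: neighbors [3, 7, 11] already have colors [1, 2, 3] — all 3 colors blocked. Contradiction.
- Case c(7) = 3:
  - Vertex 11: neighbors [6, 7] already have colors [1, 3] ⇒ c(11) = 2.
  - Vertex 13: neighbors [3, 11, 7] already have colors [1, 2, 3] — all 3 colors blocked. Contradiction.
Every case ends in a contradiction, so G has no proper 3-coloring (χ ≥ 4).
The coloring below uses 4 colors, so χ(G) = 4.
A valid 4-coloring: color 1: [11, 12]; color 2: [5, 7]; color 3: [6, 13]; color 4: [3, 14].

χ(G) = 4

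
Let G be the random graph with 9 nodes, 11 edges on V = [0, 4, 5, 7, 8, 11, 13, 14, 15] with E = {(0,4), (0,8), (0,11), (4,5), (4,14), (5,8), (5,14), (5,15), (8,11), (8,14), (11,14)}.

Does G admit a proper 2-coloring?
The clique on vertices [0, 8, 11] has size 3 > 2, so it alone needs 3 colors.

No, G is not 2-colorable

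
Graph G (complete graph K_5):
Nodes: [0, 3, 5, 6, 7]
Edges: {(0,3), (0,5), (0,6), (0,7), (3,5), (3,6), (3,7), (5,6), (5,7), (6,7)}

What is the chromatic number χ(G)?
Clique number ω(G) = 5 (lower bound: χ ≥ ω).
The clique on [0, 3, 5, 6, 7] has size 5, forcing χ ≥ 5, and the coloring below uses 5 colors, so χ(G) = 5.
A valid 5-coloring: color 1: [5]; color 2: [3]; color 3: [0]; color 4: [6]; color 5: [7].

χ(G) = 5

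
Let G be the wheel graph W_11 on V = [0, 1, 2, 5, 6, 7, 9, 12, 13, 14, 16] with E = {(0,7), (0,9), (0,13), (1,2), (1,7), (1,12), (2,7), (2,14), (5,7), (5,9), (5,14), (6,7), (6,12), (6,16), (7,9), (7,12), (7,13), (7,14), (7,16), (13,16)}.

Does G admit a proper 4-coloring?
Yes, G is 4-colorable

A valid 4-coloring: color 1: [7]; color 2: [1, 6, 9, 13, 14]; color 3: [0, 2, 5, 12, 16].
(χ(G) = 3 ≤ 4.)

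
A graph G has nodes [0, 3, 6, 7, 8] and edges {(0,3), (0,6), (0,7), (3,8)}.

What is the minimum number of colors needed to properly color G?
χ(G) = 2

Clique number ω(G) = 2 (lower bound: χ ≥ ω).
The graph is bipartite (no odd cycle), so 2 colors suffice: χ(G) = 2.
A valid 2-coloring: color 1: [0, 8]; color 2: [3, 6, 7].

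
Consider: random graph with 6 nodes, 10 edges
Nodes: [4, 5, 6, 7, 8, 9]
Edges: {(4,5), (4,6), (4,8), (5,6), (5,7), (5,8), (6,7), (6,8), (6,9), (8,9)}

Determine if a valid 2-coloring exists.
The clique on vertices [4, 5, 6, 8] has size 4 > 2, so it alone needs 4 colors.

No, G is not 2-colorable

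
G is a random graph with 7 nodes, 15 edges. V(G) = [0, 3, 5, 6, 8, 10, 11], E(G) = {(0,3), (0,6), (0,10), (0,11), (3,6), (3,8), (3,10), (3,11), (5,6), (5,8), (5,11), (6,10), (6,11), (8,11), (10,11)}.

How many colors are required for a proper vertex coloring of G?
Clique number ω(G) = 5 (lower bound: χ ≥ ω).
The clique on [0, 3, 6, 10, 11] has size 5, forcing χ ≥ 5, and the coloring below uses 5 colors, so χ(G) = 5.
A valid 5-coloring: color 1: [11]; color 2: [6, 8]; color 3: [3, 5]; color 4: [10]; color 5: [0].

χ(G) = 5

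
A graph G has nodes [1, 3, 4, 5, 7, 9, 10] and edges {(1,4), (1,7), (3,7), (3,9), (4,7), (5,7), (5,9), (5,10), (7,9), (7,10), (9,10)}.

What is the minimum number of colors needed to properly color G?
Clique number ω(G) = 4 (lower bound: χ ≥ ω).
The clique on [5, 7, 9, 10] has size 4, forcing χ ≥ 4, and the coloring below uses 4 colors, so χ(G) = 4.
A valid 4-coloring: color 1: [7]; color 2: [4, 9]; color 3: [1, 3, 5]; color 4: [10].

χ(G) = 4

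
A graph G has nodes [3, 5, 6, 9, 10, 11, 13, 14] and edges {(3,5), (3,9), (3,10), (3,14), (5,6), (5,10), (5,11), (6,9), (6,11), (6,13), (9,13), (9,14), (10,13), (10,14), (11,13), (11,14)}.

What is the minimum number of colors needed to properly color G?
Clique number ω(G) = 3 (lower bound: χ ≥ ω).
The clique on [6, 11, 13] has size 3, forcing χ ≥ 3, and the coloring below uses 3 colors, so χ(G) = 3.
A valid 3-coloring: color 1: [3, 6]; color 2: [5, 13, 14]; color 3: [9, 10, 11].

χ(G) = 3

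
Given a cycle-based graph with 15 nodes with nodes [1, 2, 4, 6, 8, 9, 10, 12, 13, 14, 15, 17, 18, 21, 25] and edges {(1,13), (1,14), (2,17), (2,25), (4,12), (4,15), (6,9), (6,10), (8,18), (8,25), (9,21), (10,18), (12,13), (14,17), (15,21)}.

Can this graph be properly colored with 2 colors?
No, G is not 2-colorable

Odd cycle [17, 14, 1, 13, 12, 4, 15, 21, 9, 6, 10, 18, 8, 25, 2] needs 3 colors (χ ≥ 3).
Hence χ(G) ≥ 3 > 2, so no proper 2-coloring exists.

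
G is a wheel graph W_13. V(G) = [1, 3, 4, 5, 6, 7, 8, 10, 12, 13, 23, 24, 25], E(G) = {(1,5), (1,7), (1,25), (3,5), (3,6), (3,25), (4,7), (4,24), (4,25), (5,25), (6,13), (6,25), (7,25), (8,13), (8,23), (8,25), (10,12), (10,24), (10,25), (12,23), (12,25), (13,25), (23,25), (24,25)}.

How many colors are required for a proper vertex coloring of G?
Clique number ω(G) = 3 (lower bound: χ ≥ ω).
The clique on [1, 5, 25] has size 3, forcing χ ≥ 3, and the coloring below uses 3 colors, so χ(G) = 3.
A valid 3-coloring: color 1: [25]; color 2: [1, 3, 4, 10, 13, 23]; color 3: [5, 6, 7, 8, 12, 24].

χ(G) = 3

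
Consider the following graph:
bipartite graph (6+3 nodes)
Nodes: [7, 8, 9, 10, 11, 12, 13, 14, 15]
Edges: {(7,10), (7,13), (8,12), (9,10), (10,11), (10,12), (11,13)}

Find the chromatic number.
Clique number ω(G) = 2 (lower bound: χ ≥ ω).
The graph is bipartite (no odd cycle), so 2 colors suffice: χ(G) = 2.
A valid 2-coloring: color 1: [8, 10, 13, 14, 15]; color 2: [7, 9, 11, 12].

χ(G) = 2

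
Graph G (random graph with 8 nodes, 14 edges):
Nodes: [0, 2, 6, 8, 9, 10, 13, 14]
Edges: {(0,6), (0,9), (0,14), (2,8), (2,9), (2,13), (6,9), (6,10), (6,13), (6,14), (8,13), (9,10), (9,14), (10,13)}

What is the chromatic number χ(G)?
χ(G) = 4

Clique number ω(G) = 4 (lower bound: χ ≥ ω).
The clique on [0, 6, 9, 14] has size 4, forcing χ ≥ 4, and the coloring below uses 4 colors, so χ(G) = 4.
A valid 4-coloring: color 1: [6, 8]; color 2: [9, 13]; color 3: [2, 10, 14]; color 4: [0].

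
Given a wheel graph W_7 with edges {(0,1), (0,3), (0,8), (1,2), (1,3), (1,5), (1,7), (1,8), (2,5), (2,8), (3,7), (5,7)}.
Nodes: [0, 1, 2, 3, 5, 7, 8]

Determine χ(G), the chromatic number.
χ(G) = 3

Clique number ω(G) = 3 (lower bound: χ ≥ ω).
The clique on [0, 1, 8] has size 3, forcing χ ≥ 3, and the coloring below uses 3 colors, so χ(G) = 3.
A valid 3-coloring: color 1: [1]; color 2: [3, 5, 8]; color 3: [0, 2, 7].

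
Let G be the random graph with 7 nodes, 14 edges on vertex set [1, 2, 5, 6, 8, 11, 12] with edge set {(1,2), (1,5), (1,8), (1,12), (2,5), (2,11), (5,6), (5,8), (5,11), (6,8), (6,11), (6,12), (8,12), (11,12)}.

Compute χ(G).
Clique number ω(G) = 3 (lower bound: χ ≥ ω).
Odd cycle [6, 11, 2, 1, 8] needs 3 colors (χ ≥ 3).
Vertex 5 is adjacent to every vertex of [1, 2, 6, 8, 11], which already need 3 colors among themselves, so 5 needs a new color (χ ≥ 4).
The coloring below uses 4 colors, so χ(G) = 4.
A valid 4-coloring: color 1: [5, 12]; color 2: [1, 6]; color 3: [8, 11]; color 4: [2].

χ(G) = 4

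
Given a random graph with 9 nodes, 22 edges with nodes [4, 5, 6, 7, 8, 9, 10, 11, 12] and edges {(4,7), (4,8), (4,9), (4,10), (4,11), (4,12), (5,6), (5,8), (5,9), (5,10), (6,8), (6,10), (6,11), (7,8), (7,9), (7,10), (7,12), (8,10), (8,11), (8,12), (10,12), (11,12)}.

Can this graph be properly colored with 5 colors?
A valid 5-coloring: color 1: [8, 9]; color 2: [10, 11]; color 3: [4, 5]; color 4: [6, 12]; color 5: [7].
(χ(G) = 5 ≤ 5.)

Yes, G is 5-colorable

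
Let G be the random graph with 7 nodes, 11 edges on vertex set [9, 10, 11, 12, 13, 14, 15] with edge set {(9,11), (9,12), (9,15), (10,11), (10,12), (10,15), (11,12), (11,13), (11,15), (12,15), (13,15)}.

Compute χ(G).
Clique number ω(G) = 4 (lower bound: χ ≥ ω).
The clique on [9, 11, 12, 15] has size 4, forcing χ ≥ 4, and the coloring below uses 4 colors, so χ(G) = 4.
A valid 4-coloring: color 1: [14, 15]; color 2: [11]; color 3: [12, 13]; color 4: [9, 10].

χ(G) = 4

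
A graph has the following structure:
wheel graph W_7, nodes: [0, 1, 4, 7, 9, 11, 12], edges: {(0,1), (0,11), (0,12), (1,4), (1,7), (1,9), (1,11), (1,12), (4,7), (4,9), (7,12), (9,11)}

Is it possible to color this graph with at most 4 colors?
A valid 4-coloring: color 1: [1]; color 2: [4, 11, 12]; color 3: [0, 7, 9].
(χ(G) = 3 ≤ 4.)

Yes, G is 4-colorable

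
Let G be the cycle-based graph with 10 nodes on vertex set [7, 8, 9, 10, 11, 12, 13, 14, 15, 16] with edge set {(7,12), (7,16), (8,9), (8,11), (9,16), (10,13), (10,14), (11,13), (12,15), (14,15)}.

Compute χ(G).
Clique number ω(G) = 2 (lower bound: χ ≥ ω).
The graph is bipartite (no odd cycle), so 2 colors suffice: χ(G) = 2.
A valid 2-coloring: color 1: [7, 9, 10, 11, 15]; color 2: [8, 12, 13, 14, 16].

χ(G) = 2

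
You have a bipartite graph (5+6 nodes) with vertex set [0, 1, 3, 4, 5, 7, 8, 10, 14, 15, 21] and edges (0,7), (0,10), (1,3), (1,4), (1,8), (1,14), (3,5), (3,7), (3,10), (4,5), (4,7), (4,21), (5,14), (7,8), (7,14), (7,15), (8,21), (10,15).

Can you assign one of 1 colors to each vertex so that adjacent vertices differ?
No, G is not 1-colorable

Edge (1,8) forces its endpoints to differ, so 1 color is not enough.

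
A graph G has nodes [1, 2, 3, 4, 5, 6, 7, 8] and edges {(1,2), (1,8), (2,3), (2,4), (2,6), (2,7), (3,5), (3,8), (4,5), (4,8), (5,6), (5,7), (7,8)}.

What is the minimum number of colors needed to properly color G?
Clique number ω(G) = 2 (lower bound: χ ≥ ω).
The graph is bipartite (no odd cycle), so 2 colors suffice: χ(G) = 2.
A valid 2-coloring: color 1: [2, 5, 8]; color 2: [1, 3, 4, 6, 7].

χ(G) = 2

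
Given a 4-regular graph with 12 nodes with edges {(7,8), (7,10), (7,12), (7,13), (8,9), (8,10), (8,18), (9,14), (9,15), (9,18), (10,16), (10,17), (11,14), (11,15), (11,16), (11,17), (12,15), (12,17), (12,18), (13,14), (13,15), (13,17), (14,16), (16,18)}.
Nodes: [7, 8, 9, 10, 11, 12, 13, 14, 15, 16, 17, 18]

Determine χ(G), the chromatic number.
χ(G) = 3

Clique number ω(G) = 3 (lower bound: χ ≥ ω).
The clique on [7, 8, 10] has size 3, forcing χ ≥ 3, and the coloring below uses 3 colors, so χ(G) = 3.
A valid 3-coloring: color 1: [7, 9, 16, 17]; color 2: [8, 11, 12, 13]; color 3: [10, 14, 15, 18].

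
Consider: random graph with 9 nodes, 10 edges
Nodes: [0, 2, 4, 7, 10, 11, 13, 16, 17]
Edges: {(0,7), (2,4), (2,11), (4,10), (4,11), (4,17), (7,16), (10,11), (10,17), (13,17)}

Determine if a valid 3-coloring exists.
A valid 3-coloring: color 1: [4, 7, 13]; color 2: [0, 11, 16, 17]; color 3: [2, 10].
(χ(G) = 3 ≤ 3.)

Yes, G is 3-colorable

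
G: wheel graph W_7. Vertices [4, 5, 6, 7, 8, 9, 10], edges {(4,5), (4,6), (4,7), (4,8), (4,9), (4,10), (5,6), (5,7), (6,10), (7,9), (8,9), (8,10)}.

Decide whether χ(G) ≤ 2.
No, G is not 2-colorable

The clique on vertices [4, 8, 9] has size 3 > 2, so it alone needs 3 colors.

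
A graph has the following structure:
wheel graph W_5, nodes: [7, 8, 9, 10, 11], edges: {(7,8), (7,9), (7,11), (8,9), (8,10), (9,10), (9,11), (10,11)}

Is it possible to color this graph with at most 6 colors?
A valid 6-coloring: color 1: [9]; color 2: [7, 10]; color 3: [8, 11].
(χ(G) = 3 ≤ 6.)

Yes, G is 6-colorable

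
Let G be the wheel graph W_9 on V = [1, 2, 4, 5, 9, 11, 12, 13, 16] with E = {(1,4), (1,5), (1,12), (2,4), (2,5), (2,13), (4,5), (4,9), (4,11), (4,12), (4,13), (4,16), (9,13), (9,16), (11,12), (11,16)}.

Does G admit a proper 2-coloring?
No, G is not 2-colorable

The clique on vertices [1, 4, 12] has size 3 > 2, so it alone needs 3 colors.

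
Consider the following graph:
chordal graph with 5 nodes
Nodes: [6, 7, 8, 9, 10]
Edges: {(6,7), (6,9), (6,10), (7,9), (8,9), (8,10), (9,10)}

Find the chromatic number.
Clique number ω(G) = 3 (lower bound: χ ≥ ω).
The clique on [8, 9, 10] has size 3, forcing χ ≥ 3, and the coloring below uses 3 colors, so χ(G) = 3.
A valid 3-coloring: color 1: [9]; color 2: [6, 8]; color 3: [7, 10].

χ(G) = 3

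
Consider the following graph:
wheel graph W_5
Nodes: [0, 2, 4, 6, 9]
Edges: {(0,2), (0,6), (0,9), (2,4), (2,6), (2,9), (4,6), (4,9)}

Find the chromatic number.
χ(G) = 3

Clique number ω(G) = 3 (lower bound: χ ≥ ω).
The clique on [0, 2, 9] has size 3, forcing χ ≥ 3, and the coloring below uses 3 colors, so χ(G) = 3.
A valid 3-coloring: color 1: [2]; color 2: [0, 4]; color 3: [6, 9].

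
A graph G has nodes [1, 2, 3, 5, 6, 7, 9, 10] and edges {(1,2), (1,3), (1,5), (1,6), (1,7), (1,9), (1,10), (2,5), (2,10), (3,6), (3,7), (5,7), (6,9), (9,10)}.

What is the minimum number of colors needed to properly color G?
Clique number ω(G) = 3 (lower bound: χ ≥ ω).
Odd cycle [9, 10, 2, 5, 7, 3, 6] needs 3 colors (χ ≥ 3).
Vertex 1 is adjacent to every vertex of [2, 3, 5, 6, 7, 9, 10], which already need 3 colors among themselves, so 1 needs a new color (χ ≥ 4).
The coloring below uses 4 colors, so χ(G) = 4.
A valid 4-coloring: color 1: [1]; color 2: [2, 3, 9]; color 3: [5, 6, 10]; color 4: [7].

χ(G) = 4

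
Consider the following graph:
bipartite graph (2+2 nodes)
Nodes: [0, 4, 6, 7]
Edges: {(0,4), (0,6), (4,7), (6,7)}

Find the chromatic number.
Clique number ω(G) = 2 (lower bound: χ ≥ ω).
The graph is bipartite (no odd cycle), so 2 colors suffice: χ(G) = 2.
A valid 2-coloring: color 1: [4, 6]; color 2: [0, 7].

χ(G) = 2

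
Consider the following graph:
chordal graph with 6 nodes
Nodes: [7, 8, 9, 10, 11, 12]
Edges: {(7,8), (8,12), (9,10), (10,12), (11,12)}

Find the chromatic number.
Clique number ω(G) = 2 (lower bound: χ ≥ ω).
The graph is bipartite (no odd cycle), so 2 colors suffice: χ(G) = 2.
A valid 2-coloring: color 1: [7, 9, 12]; color 2: [8, 10, 11].

χ(G) = 2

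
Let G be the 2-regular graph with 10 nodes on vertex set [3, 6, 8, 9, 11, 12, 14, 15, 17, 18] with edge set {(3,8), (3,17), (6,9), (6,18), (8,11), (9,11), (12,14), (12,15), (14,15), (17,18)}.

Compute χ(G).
Clique number ω(G) = 3 (lower bound: χ ≥ ω).
The clique on [12, 14, 15] has size 3, forcing χ ≥ 3, and the coloring below uses 3 colors, so χ(G) = 3.
A valid 3-coloring: color 1: [3, 9, 15, 18]; color 2: [6, 11, 12, 17]; color 3: [8, 14].

χ(G) = 3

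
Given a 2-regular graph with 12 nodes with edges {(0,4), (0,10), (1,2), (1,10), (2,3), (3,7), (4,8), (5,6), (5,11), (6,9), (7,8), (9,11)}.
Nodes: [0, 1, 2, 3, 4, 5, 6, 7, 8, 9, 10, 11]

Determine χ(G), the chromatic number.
Clique number ω(G) = 2 (lower bound: χ ≥ ω).
The graph is bipartite (no odd cycle), so 2 colors suffice: χ(G) = 2.
A valid 2-coloring: color 1: [0, 1, 3, 6, 8, 11]; color 2: [2, 4, 5, 7, 9, 10].

χ(G) = 2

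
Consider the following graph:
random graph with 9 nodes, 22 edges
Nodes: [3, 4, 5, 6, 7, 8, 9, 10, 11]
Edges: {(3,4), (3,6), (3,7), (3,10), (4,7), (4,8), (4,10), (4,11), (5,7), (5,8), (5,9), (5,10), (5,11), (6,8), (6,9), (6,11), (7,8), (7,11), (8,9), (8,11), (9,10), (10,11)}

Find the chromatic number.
χ(G) = 4

Clique number ω(G) = 4 (lower bound: χ ≥ ω).
The clique on [4, 7, 8, 11] has size 4, forcing χ ≥ 4, and the coloring below uses 4 colors, so χ(G) = 4.
A valid 4-coloring: color 1: [3, 9, 11]; color 2: [8, 10]; color 3: [4, 5, 6]; color 4: [7].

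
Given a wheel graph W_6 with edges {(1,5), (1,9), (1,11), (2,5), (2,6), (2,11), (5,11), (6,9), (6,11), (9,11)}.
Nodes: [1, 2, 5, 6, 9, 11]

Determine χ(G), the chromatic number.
χ(G) = 4

Clique number ω(G) = 3 (lower bound: χ ≥ ω).
Odd cycle [1, 5, 2, 6, 9] needs 3 colors (χ ≥ 3).
Vertex 11 is adjacent to every vertex of [1, 2, 5, 6, 9], which already need 3 colors among themselves, so 11 needs a new color (χ ≥ 4).
The coloring below uses 4 colors, so χ(G) = 4.
A valid 4-coloring: color 1: [11]; color 2: [1, 6]; color 3: [5, 9]; color 4: [2].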